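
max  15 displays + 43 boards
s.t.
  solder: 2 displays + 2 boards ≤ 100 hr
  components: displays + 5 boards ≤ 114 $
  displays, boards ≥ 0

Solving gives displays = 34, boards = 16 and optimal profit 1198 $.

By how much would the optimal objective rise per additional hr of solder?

4

Check each constraint at x*: solder 100/100 (tight); components 114/114 (tight).
Dual feasibility on the basic columns requires 2·y_solder + 1·y_components = 15, 2·y_solder + 5·y_components = 43.
This yields shadow prices y_solder = 4, y_components = 7.
Shadow price of solder = 4.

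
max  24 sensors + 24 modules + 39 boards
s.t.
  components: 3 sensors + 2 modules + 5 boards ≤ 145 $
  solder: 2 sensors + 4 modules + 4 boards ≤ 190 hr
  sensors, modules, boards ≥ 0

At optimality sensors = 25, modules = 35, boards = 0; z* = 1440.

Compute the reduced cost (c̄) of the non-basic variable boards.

At the optimum: components uses 145 of 145 (binding); solder uses 190 of 190 (binding).
From A_Bᵀ y = c: 3·y_components + 2·y_solder = 24; 2·y_components + 4·y_solder = 24.
This yields shadow prices y_components = 6, y_solder = 3.
Reduced cost of boards: c₃ − yᵀa₃ = 39 − (6·5 + 3·4) = 39 − 42 = -3.

-3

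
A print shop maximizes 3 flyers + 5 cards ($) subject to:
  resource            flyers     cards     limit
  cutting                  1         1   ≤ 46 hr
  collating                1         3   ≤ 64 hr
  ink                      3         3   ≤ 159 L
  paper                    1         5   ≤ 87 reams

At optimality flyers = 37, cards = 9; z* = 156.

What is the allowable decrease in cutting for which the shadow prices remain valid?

5

Binding constraints: cutting, collating. The basis is B = [[1,1],[1,3]] with det 2.
Per unit decrease in cutting, x* moves by d = (-1.5, 0.5).
The basis stays optimal until paper becomes binding; allowable decrease = 5 hr.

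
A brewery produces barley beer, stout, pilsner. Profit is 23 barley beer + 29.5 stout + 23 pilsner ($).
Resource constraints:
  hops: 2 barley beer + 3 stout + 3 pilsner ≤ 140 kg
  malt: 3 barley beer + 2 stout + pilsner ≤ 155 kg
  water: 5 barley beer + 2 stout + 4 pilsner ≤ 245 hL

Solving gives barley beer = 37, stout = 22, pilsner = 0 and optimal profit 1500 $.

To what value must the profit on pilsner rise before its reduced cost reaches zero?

Binding: hops and malt. Non-binding: water (16 unused).
Since water is not tight, its dual is 0.
The binding rows give the dual system: 2·y_hops + 3·y_malt = 23 and 3·y_hops + 2·y_malt = 29.5.
This yields shadow prices y_hops = 8.5, y_malt = 2.
pilsner enters the basis when its profit ≥ yᵀa₃ = 8.5·3 + 2·1 = 27.5.

27.5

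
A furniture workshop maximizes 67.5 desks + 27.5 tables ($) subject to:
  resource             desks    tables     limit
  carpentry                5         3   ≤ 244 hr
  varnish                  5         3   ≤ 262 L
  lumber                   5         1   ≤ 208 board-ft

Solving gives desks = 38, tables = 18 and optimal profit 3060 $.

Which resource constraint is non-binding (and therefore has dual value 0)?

carpentry: 244/244 (binding)
varnish: 244/262 (slack 18)
lumber: 208/208 (binding)
By complementary slackness, a constraint with positive slack has shadow price 0 → varnish.

varnish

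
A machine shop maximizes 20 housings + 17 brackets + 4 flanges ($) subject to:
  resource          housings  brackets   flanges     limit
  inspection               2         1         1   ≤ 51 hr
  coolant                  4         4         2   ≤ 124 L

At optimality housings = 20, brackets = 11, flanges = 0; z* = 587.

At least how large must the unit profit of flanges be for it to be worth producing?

10

At the optimum: inspection uses 51 of 51 (binding); coolant uses 124 of 124 (binding).
From A_Bᵀ y = c: 2·y_inspection + 4·y_coolant = 20; 1·y_inspection + 4·y_coolant = 17.
→ y_inspection = 3 and y_coolant = 3.5.
flanges enters the basis when its profit ≥ yᵀa₃ = 3·1 + 3.5·2 = 10.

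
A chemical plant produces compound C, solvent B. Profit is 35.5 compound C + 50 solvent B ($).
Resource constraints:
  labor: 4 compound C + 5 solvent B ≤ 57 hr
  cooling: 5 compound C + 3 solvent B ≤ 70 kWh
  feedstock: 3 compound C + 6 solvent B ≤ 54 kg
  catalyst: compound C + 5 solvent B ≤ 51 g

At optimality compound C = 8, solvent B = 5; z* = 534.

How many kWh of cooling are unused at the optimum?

cooling used = 5·8 + 3·5 = 55; slack = 70 − 55 = 15.

15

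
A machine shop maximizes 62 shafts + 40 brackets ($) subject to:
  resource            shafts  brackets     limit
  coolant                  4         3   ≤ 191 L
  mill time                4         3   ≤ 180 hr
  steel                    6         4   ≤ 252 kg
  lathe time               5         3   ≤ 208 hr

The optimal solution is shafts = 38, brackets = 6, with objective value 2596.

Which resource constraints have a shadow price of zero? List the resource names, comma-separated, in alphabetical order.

coolant: 170/191 (slack 21)
mill time: 170/180 (slack 10)
steel: 252/252 (binding)
lathe time: 208/208 (binding)
By complementary slackness, a constraint with positive slack has shadow price 0 → coolant, mill time.

coolant, mill time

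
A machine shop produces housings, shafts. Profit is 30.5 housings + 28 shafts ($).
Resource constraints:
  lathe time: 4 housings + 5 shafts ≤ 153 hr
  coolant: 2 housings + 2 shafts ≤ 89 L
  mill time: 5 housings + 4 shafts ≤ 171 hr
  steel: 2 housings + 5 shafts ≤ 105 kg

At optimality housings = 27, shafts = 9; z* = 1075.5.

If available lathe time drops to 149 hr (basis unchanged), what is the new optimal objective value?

At the optimum: lathe time uses 153 of 153 (binding); coolant uses 72 of 89 (slack = 17); mill time uses 171 of 171 (binding); steel uses 99 of 105 (slack = 6).
By complementary slackness, y = 0 for the non-binding constraints.
The binding rows give the dual system: 4·y_lathe time + 5·y_mill time = 30.5 and 5·y_lathe time + 4·y_mill time = 28.
This yields shadow prices y_lathe time = 2, y_mill time = 4.5.
Δz = y_lathe time·Δb = 2 × (-4) = -8, so new z* = 1075.5 − 8 = 1067.5.

1067.5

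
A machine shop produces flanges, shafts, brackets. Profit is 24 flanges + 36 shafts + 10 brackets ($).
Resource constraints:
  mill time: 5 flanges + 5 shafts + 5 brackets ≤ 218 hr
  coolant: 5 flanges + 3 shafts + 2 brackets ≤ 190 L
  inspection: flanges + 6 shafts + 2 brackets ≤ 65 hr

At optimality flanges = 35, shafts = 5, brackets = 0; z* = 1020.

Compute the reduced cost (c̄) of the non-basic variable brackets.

Check each constraint at x*: mill time 200/218 (slack 18); coolant 190/190 (tight); inspection 65/65 (tight).
Slack constraints have shadow price 0 (complementary slackness).
Dual feasibility on the basic columns requires 5·y_coolant + 1·y_inspection = 24, 3·y_coolant + 6·y_inspection = 36.
Solving: y_coolant = 4, y_inspection = 4.
Reduced cost of brackets: c₃ − yᵀa₃ = 10 − (4·2 + 4·2) = 10 − 16 = -6.

-6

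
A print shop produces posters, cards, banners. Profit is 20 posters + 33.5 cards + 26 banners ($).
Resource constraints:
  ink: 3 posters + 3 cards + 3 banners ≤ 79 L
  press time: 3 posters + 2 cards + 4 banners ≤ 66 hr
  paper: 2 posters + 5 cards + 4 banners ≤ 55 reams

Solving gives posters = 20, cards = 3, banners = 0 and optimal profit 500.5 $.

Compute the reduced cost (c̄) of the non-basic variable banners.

Check each constraint at x*: ink 69/79 (slack 10); press time 66/66 (tight); paper 55/55 (tight).
Slack constraints have shadow price 0 (complementary slackness).
The binding rows give the dual system: 3·y_press time + 2·y_paper = 20 and 2·y_press time + 5·y_paper = 33.5.
→ y_press time = 3 and y_paper = 5.5.
Reduced cost of banners: c₃ − yᵀa₃ = 26 − (3·4 + 5.5·4) = 26 − 34 = -8.

-8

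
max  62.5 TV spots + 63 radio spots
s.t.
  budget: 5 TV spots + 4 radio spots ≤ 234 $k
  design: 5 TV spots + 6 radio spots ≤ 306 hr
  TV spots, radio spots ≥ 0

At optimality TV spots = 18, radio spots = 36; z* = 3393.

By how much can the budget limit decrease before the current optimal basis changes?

30

Binding constraints: budget, design. The basis is B = [[5,4],[5,6]] with det 10.
Per unit decrease in budget, x* moves by d = (-0.6, 0.5).
The basis stays optimal until TV spots reaches 0; allowable decrease = 30 $k.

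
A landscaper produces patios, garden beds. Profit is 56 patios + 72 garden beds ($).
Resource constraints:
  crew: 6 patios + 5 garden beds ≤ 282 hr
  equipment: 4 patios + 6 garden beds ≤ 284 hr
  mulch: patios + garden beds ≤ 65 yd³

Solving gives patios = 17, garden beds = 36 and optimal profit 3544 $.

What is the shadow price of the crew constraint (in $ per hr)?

3

Binding: crew and equipment. Non-binding: mulch (12 unused).
Since mulch is not tight, its dual is 0.
Dual feasibility on the basic columns requires 6·y_crew + 4·y_equipment = 56, 5·y_crew + 6·y_equipment = 72.
This yields shadow prices y_crew = 3, y_equipment = 9.5.
Shadow price of crew = 3.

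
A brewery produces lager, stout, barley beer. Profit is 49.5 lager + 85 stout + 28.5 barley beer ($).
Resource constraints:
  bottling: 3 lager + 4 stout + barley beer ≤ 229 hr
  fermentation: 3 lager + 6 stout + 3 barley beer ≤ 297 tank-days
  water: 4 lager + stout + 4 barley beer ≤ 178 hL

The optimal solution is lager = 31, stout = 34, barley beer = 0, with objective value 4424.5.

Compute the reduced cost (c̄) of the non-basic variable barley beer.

-7

At the optimum: bottling uses 229 of 229 (binding); fermentation uses 297 of 297 (binding); water uses 158 of 178 (slack = 20).
Slack constraints have shadow price 0 (complementary slackness).
From A_Bᵀ y = c: 3·y_bottling + 3·y_fermentation = 49.5; 4·y_bottling + 6·y_fermentation = 85.
This yields shadow prices y_bottling = 7, y_fermentation = 9.5.
Reduced cost of barley beer: c₃ − yᵀa₃ = 28.5 − (7·1 + 9.5·3) = 28.5 − 35.5 = -7.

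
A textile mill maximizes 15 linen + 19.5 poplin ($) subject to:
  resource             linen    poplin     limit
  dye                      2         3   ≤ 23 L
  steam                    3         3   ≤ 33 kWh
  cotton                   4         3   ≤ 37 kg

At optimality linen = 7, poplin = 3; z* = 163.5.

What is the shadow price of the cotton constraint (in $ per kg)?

At the optimum: dye uses 23 of 23 (binding); steam uses 30 of 33 (slack = 3); cotton uses 37 of 37 (binding).
By complementary slackness, y = 0 for the non-binding constraint.
Dual feasibility on the basic columns requires 2·y_dye + 4·y_cotton = 15, 3·y_dye + 3·y_cotton = 19.5.
This yields shadow prices y_dye = 5.5, y_cotton = 1.
Shadow price of cotton = 1.

1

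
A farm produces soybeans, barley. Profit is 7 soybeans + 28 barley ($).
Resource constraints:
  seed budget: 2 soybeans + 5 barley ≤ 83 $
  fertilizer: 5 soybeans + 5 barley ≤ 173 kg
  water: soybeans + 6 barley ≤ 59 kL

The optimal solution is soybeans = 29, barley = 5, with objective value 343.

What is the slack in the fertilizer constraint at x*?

3

fertilizer used = 5·29 + 5·5 = 170; slack = 173 − 170 = 3.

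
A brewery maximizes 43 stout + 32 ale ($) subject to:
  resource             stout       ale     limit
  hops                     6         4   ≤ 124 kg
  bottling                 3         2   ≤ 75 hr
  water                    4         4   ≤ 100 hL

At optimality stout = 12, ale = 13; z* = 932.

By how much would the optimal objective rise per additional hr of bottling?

0

At the optimum: hops uses 124 of 124 (binding); bottling uses 62 of 75 (slack = 13); water uses 100 of 100 (binding).
Since bottling is not tight, its dual is 0.
From A_Bᵀ y = c: 6·y_hops + 4·y_water = 43; 4·y_hops + 4·y_water = 32.
→ y_hops = 5.5 and y_water = 2.5.
Shadow price of bottling = 0.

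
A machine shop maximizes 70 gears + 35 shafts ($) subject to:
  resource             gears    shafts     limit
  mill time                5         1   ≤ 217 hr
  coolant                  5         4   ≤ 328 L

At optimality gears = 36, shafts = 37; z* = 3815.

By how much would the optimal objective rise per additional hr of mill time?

At the optimum: mill time uses 217 of 217 (binding); coolant uses 328 of 328 (binding).
The binding rows give the dual system: 5·y_mill time + 5·y_coolant = 70 and 1·y_mill time + 4·y_coolant = 35.
This yields shadow prices y_mill time = 7, y_coolant = 7.
Shadow price of mill time = 7.

7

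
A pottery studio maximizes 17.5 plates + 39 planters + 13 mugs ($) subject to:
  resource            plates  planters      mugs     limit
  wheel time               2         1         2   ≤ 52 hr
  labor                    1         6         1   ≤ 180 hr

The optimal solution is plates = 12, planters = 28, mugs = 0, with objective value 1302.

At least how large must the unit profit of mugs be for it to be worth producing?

17.5

Both wheel time and labor are binding at x*.
The binding rows give the dual system: 2·y_wheel time + 1·y_labor = 17.5 and 1·y_wheel time + 6·y_labor = 39.
Solving: y_wheel time = 6, y_labor = 5.5.
mugs enters the basis when its profit ≥ yᵀa₃ = 6·2 + 5.5·1 = 17.5.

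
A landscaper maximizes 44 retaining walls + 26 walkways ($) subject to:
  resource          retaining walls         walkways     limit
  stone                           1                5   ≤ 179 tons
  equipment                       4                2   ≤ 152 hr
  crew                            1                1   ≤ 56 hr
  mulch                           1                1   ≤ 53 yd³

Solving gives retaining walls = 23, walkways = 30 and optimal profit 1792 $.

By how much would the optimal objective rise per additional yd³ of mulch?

8

Binding: equipment and mulch. Non-binding: stone (6 unused), crew (3 unused).
Slack constraints have shadow price 0 (complementary slackness).
From A_Bᵀ y = c: 4·y_equipment + 1·y_mulch = 44; 2·y_equipment + 1·y_mulch = 26.
→ y_equipment = 9 and y_mulch = 8.
Shadow price of mulch = 8.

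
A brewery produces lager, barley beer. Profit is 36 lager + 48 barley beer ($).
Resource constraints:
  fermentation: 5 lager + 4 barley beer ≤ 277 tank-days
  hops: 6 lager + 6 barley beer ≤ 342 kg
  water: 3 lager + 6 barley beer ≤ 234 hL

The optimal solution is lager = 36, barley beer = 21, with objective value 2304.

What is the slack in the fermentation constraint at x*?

13

fermentation used = 5·36 + 4·21 = 264; slack = 277 − 264 = 13.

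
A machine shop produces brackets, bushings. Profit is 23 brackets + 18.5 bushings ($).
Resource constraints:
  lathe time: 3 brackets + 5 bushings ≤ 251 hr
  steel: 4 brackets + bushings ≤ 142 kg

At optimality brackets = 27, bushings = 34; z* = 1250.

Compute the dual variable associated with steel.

Both lathe time and steel are binding at x*.
From A_Bᵀ y = c: 3·y_lathe time + 4·y_steel = 23; 5·y_lathe time + 1·y_steel = 18.5.
This yields shadow prices y_lathe time = 3, y_steel = 3.5.
Shadow price of steel = 3.5.

3.5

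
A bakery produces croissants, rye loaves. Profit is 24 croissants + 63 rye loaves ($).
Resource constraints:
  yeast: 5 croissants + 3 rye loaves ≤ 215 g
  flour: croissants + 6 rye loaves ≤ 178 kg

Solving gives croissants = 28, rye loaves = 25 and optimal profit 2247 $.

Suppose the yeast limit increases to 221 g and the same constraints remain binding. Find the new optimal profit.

2265

Both yeast and flour are binding at x*.
The binding rows give the dual system: 5·y_yeast + 1·y_flour = 24 and 3·y_yeast + 6·y_flour = 63.
Solving: y_yeast = 3, y_flour = 9.
Δz = y_yeast·Δb = 3 × (6) = 18, so new z* = 2247 + 18 = 2265.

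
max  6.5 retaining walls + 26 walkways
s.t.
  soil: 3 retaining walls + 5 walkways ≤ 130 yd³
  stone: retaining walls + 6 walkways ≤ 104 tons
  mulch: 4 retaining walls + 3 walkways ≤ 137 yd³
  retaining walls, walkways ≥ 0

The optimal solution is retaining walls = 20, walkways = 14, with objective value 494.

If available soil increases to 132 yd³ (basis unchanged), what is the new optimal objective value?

496

At the optimum: soil uses 130 of 130 (binding); stone uses 104 of 104 (binding); mulch uses 122 of 137 (slack = 15).
By complementary slackness, y = 0 for the non-binding constraint.
From A_Bᵀ y = c: 3·y_soil + 1·y_stone = 6.5; 5·y_soil + 6·y_stone = 26.
Solving: y_soil = 1, y_stone = 3.5.
Δz = y_soil·Δb = 1 × (2) = 2, so new z* = 494 + 2 = 496.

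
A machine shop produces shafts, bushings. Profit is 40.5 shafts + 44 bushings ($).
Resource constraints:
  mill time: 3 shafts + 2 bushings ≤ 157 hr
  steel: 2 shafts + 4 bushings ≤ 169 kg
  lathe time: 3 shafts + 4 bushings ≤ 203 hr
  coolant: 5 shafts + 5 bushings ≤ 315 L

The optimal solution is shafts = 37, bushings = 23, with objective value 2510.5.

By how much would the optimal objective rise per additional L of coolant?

0

Check each constraint at x*: mill time 157/157 (tight); steel 166/169 (slack 3); lathe time 203/203 (tight); coolant 300/315 (slack 15).
Slack constraints have shadow price 0 (complementary slackness).
The binding rows give the dual system: 3·y_mill time + 3·y_lathe time = 40.5 and 2·y_mill time + 4·y_lathe time = 44.
This yields shadow prices y_mill time = 5, y_lathe time = 8.5.
Shadow price of coolant = 0.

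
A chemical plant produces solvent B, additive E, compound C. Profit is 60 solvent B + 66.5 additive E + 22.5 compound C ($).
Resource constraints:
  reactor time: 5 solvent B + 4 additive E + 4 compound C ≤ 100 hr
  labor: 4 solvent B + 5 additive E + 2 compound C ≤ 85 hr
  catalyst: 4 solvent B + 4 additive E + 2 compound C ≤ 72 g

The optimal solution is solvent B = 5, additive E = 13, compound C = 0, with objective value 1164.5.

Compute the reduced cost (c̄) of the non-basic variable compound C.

At the optimum: reactor time uses 77 of 100 (slack = 23); labor uses 85 of 85 (binding); catalyst uses 72 of 72 (binding).
Slack constraints have shadow price 0 (complementary slackness).
From A_Bᵀ y = c: 4·y_labor + 4·y_catalyst = 60; 5·y_labor + 4·y_catalyst = 66.5.
This yields shadow prices y_labor = 6.5, y_catalyst = 8.5.
Reduced cost of compound C: c₃ − yᵀa₃ = 22.5 − (6.5·2 + 8.5·2) = 22.5 − 30 = -7.5.

-7.5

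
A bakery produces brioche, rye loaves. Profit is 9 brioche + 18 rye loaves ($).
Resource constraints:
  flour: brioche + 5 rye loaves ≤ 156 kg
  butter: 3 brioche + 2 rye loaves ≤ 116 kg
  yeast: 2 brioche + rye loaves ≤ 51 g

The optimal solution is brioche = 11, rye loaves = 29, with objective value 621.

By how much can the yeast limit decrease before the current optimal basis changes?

Binding constraints: flour, yeast. The basis is B = [[1,5],[2,1]] with det -9.
Per unit decrease in yeast, x* moves by d = (-0.5556, 0.1111).
The basis stays optimal until brioche reaches 0; allowable decrease = 19.8 g.

19.8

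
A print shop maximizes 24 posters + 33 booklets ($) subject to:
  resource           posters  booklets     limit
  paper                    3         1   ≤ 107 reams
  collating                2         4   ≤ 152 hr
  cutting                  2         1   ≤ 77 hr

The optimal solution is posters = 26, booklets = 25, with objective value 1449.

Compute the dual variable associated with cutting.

Check each constraint at x*: paper 103/107 (slack 4); collating 152/152 (tight); cutting 77/77 (tight).
Since paper is not tight, its dual is 0.
Dual feasibility on the basic columns requires 2·y_collating + 2·y_cutting = 24, 4·y_collating + 1·y_cutting = 33.
Solving: y_collating = 7, y_cutting = 5.
Shadow price of cutting = 5.

5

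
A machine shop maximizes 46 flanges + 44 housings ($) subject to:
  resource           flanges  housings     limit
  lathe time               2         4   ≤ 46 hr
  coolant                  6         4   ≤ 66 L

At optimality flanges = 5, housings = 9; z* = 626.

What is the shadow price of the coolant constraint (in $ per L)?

Both lathe time and coolant are binding at x*.
From A_Bᵀ y = c: 2·y_lathe time + 6·y_coolant = 46; 4·y_lathe time + 4·y_coolant = 44.
Solving: y_lathe time = 5, y_coolant = 6.
Shadow price of coolant = 6.

6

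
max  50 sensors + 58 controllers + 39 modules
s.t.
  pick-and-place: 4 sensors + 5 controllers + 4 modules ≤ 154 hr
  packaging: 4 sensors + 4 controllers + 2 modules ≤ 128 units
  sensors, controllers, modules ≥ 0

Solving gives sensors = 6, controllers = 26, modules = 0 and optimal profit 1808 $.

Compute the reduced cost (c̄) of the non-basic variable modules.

-2

Both pick-and-place and packaging are binding at x*.
The binding rows give the dual system: 4·y_pick-and-place + 4·y_packaging = 50 and 5·y_pick-and-place + 4·y_packaging = 58.
This yields shadow prices y_pick-and-place = 8, y_packaging = 4.5.
Reduced cost of modules: c₃ − yᵀa₃ = 39 − (8·4 + 4.5·2) = 39 − 41 = -2.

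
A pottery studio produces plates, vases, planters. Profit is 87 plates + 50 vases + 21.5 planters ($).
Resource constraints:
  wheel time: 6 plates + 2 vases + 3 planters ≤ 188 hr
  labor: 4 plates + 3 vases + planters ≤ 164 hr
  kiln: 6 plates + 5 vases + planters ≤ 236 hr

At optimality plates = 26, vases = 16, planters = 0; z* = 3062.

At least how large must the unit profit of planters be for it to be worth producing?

29.5

At the optimum: wheel time uses 188 of 188 (binding); labor uses 152 of 164 (slack = 12); kiln uses 236 of 236 (binding).
Since labor is not tight, its dual is 0.
From A_Bᵀ y = c: 6·y_wheel time + 6·y_kiln = 87; 2·y_wheel time + 5·y_kiln = 50.
This yields shadow prices y_wheel time = 7.5, y_kiln = 7.
planters enters the basis when its profit ≥ yᵀa₃ = 7.5·3 + 7·1 = 29.5.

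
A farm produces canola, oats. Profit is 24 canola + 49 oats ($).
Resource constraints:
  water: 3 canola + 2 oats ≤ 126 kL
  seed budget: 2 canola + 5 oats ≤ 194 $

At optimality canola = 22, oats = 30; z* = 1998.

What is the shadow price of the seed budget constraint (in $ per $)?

Check each constraint at x*: water 126/126 (tight); seed budget 194/194 (tight).
From A_Bᵀ y = c: 3·y_water + 2·y_seed budget = 24; 2·y_water + 5·y_seed budget = 49.
This yields shadow prices y_water = 2, y_seed budget = 9.
Shadow price of seed budget = 9.

9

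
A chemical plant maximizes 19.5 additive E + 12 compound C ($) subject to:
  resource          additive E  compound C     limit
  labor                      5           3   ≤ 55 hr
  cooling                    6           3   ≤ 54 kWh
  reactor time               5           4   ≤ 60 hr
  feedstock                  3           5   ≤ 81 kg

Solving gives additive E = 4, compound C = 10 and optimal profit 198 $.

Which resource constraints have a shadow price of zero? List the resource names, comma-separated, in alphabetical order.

feedstock, labor

labor: 50/55 (slack 5)
cooling: 54/54 (binding)
reactor time: 60/60 (binding)
feedstock: 62/81 (slack 19)
By complementary slackness, a constraint with positive slack has shadow price 0 → feedstock, labor.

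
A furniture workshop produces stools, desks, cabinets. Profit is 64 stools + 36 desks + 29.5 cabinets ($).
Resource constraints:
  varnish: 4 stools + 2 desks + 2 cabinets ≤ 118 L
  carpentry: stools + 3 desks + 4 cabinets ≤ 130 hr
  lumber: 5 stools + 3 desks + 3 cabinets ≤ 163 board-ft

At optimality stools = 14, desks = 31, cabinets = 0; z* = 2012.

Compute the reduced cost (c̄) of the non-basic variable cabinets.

Check each constraint at x*: varnish 118/118 (tight); carpentry 107/130 (slack 23); lumber 163/163 (tight).
By complementary slackness, y = 0 for the non-binding constraint.
The binding rows give the dual system: 4·y_varnish + 5·y_lumber = 64 and 2·y_varnish + 3·y_lumber = 36.
This yields shadow prices y_varnish = 6, y_lumber = 8.
Reduced cost of cabinets: c₃ − yᵀa₃ = 29.5 − (6·2 + 8·3) = 29.5 − 36 = -6.5.

-6.5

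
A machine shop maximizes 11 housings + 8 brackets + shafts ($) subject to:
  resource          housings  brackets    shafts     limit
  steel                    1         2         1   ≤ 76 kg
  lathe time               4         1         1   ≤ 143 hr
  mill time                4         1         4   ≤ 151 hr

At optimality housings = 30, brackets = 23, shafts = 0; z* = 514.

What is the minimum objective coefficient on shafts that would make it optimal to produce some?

Binding: steel and lathe time. Non-binding: mill time (8 unused).
By complementary slackness, y = 0 for the non-binding constraint.
The binding rows give the dual system: 1·y_steel + 4·y_lathe time = 11 and 2·y_steel + 1·y_lathe time = 8.
Solving: y_steel = 3, y_lathe time = 2.
shafts enters the basis when its profit ≥ yᵀa₃ = 3·1 + 2·1 = 5.

5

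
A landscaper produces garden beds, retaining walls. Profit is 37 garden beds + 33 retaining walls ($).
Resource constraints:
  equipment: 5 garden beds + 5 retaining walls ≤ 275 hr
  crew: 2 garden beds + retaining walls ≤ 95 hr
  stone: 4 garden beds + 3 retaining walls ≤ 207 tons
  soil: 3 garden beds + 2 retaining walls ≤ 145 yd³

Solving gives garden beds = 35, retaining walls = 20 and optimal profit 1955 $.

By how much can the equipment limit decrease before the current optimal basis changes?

25

Binding constraints: equipment, soil. The basis is B = [[5,5],[3,2]] with det -5.
Per unit decrease in equipment, x* moves by d = (0.4, -0.6).
The basis stays optimal until crew becomes binding; allowable decrease = 25 hr.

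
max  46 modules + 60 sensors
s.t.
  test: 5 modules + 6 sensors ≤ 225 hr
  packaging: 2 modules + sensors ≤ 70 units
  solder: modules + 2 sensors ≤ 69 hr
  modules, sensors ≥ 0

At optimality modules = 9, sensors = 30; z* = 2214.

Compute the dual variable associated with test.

Check each constraint at x*: test 225/225 (tight); packaging 48/70 (slack 22); solder 69/69 (tight).
Since packaging is not tight, its dual is 0.
From A_Bᵀ y = c: 5·y_test + 1·y_solder = 46; 6·y_test + 2·y_solder = 60.
→ y_test = 8 and y_solder = 6.
Shadow price of test = 8.

8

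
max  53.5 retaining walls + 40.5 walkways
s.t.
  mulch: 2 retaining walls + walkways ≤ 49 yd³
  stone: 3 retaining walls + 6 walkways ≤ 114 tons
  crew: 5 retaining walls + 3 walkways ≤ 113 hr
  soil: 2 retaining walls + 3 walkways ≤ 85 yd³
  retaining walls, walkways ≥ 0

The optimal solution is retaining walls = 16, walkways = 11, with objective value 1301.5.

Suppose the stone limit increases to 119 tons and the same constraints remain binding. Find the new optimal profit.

1311.5

At the optimum: mulch uses 43 of 49 (slack = 6); stone uses 114 of 114 (binding); crew uses 113 of 113 (binding); soil uses 65 of 85 (slack = 20).
Slack constraints have shadow price 0 (complementary slackness).
Dual feasibility on the basic columns requires 3·y_stone + 5·y_crew = 53.5, 6·y_stone + 3·y_crew = 40.5.
Solving: y_stone = 2, y_crew = 9.5.
Δz = y_stone·Δb = 2 × (5) = 10, so new z* = 1301.5 + 10 = 1311.5.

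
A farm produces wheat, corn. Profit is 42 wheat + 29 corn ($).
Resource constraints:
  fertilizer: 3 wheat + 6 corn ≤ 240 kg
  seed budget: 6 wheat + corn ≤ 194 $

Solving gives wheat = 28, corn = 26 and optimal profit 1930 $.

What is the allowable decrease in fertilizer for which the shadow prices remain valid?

143

Binding constraints: fertilizer, seed budget. The basis is B = [[3,6],[6,1]] with det -33.
Per unit decrease in fertilizer, x* moves by d = (0.0303, -0.1818).
The basis stays optimal until corn reaches 0; allowable decrease = 143 kg.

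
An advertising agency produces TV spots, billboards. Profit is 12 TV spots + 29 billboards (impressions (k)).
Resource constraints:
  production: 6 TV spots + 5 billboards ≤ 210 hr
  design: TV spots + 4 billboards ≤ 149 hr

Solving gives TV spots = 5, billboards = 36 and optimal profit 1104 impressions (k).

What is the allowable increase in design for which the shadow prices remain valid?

19

Binding constraints: production, design. The basis is B = [[6,5],[1,4]] with det 19.
Per unit increase in design, x* moves by d = (-0.2632, 0.3158).
The basis stays optimal until TV spots reaches 0; allowable increase = 19 hr.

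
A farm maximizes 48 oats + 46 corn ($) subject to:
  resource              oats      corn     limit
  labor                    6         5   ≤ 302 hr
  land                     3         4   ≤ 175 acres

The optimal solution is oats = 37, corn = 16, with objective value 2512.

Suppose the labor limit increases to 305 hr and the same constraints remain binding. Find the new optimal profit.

At the optimum: labor uses 302 of 302 (binding); land uses 175 of 175 (binding).
The binding rows give the dual system: 6·y_labor + 3·y_land = 48 and 5·y_labor + 4·y_land = 46.
→ y_labor = 6 and y_land = 4.
Δz = y_labor·Δb = 6 × (3) = 18, so new z* = 2512 + 18 = 2530.

2530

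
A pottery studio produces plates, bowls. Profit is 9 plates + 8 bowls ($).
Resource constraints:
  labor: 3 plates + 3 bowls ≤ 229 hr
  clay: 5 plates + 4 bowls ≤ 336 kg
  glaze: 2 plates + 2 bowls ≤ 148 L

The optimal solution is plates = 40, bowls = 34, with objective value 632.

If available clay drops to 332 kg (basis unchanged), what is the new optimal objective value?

628

Check each constraint at x*: labor 222/229 (slack 7); clay 336/336 (tight); glaze 148/148 (tight).
By complementary slackness, y = 0 for the non-binding constraint.
Dual feasibility on the basic columns requires 5·y_clay + 2·y_glaze = 9, 4·y_clay + 2·y_glaze = 8.
→ y_clay = 1 and y_glaze = 2.
Δz = y_clay·Δb = 1 × (-4) = -4, so new z* = 632 − 4 = 628.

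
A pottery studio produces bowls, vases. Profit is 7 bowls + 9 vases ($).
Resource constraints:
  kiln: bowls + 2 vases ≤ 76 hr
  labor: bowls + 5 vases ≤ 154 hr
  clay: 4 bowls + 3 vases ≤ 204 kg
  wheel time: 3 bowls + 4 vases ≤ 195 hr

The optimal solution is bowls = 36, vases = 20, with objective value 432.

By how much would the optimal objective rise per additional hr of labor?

At the optimum: kiln uses 76 of 76 (binding); labor uses 136 of 154 (slack = 18); clay uses 204 of 204 (binding); wheel time uses 188 of 195 (slack = 7).
Slack constraints have shadow price 0 (complementary slackness).
The binding rows give the dual system: 1·y_kiln + 4·y_clay = 7 and 2·y_kiln + 3·y_clay = 9.
Solving: y_kiln = 3, y_clay = 1.
Shadow price of labor = 0.

0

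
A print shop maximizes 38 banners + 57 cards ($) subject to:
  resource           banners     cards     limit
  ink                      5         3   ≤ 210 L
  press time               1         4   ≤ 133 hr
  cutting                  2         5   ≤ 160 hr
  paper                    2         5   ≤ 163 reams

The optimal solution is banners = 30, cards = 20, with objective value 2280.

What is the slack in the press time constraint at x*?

23

press time used = 1·30 + 4·20 = 110; slack = 133 − 110 = 23.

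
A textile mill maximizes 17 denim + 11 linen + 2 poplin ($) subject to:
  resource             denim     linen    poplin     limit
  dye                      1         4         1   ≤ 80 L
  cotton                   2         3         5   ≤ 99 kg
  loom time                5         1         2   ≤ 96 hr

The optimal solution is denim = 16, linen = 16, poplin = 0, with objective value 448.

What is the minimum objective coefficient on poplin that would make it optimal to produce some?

Binding: dye and loom time. Non-binding: cotton (19 unused).
Slack constraints have shadow price 0 (complementary slackness).
From A_Bᵀ y = c: 1·y_dye + 5·y_loom time = 17; 4·y_dye + 1·y_loom time = 11.
This yields shadow prices y_dye = 2, y_loom time = 3.
poplin enters the basis when its profit ≥ yᵀa₃ = 2·1 + 3·2 = 8.

8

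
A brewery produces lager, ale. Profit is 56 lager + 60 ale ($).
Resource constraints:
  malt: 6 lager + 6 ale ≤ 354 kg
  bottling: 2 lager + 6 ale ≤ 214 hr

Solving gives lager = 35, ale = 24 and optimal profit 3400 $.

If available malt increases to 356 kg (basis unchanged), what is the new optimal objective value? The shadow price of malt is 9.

Δb = 2, so new z* = 3400 + (9)·(2) = 3400 + 18 = 3418.

3418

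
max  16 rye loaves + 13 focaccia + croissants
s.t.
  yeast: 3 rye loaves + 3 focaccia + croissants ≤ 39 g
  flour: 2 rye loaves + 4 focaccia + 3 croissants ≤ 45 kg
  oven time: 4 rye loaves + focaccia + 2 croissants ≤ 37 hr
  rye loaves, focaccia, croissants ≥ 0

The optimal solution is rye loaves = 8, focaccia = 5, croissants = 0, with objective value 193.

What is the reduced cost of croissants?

At the optimum: yeast uses 39 of 39 (binding); flour uses 36 of 45 (slack = 9); oven time uses 37 of 37 (binding).
By complementary slackness, y = 0 for the non-binding constraint.
Dual feasibility on the basic columns requires 3·y_yeast + 4·y_oven time = 16, 3·y_yeast + 1·y_oven time = 13.
This yields shadow prices y_yeast = 4, y_oven time = 1.
Reduced cost of croissants: c₃ − yᵀa₃ = 1 − (4·1 + 1·2) = 1 − 6 = -5.

-5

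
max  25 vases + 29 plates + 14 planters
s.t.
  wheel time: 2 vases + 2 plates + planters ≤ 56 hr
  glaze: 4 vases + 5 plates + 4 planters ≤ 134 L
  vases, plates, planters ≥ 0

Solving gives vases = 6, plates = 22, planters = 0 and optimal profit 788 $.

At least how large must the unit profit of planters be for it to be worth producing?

Both wheel time and glaze are binding at x*.
From A_Bᵀ y = c: 2·y_wheel time + 4·y_glaze = 25; 2·y_wheel time + 5·y_glaze = 29.
→ y_wheel time = 4.5 and y_glaze = 4.
planters enters the basis when its profit ≥ yᵀa₃ = 4.5·1 + 4·4 = 20.5.

20.5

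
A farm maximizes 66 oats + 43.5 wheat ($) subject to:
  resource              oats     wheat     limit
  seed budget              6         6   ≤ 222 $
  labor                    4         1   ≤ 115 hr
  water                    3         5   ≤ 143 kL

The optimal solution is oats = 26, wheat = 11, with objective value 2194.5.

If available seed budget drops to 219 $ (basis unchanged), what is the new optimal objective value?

2176.5

Binding: seed budget and labor. Non-binding: water (10 unused).
By complementary slackness, y = 0 for the non-binding constraint.
The binding rows give the dual system: 6·y_seed budget + 4·y_labor = 66 and 6·y_seed budget + 1·y_labor = 43.5.
→ y_seed budget = 6 and y_labor = 7.5.
Δz = y_seed budget·Δb = 6 × (-3) = -18, so new z* = 2194.5 − 18 = 2176.5.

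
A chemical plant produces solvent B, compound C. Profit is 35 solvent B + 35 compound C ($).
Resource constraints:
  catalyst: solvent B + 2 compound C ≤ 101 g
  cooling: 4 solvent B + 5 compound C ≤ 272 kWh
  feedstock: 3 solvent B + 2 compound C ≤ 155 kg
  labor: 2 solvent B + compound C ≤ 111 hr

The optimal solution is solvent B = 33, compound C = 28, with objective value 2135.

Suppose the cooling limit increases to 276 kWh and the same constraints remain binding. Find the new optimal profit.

Check each constraint at x*: catalyst 89/101 (slack 12); cooling 272/272 (tight); feedstock 155/155 (tight); labor 94/111 (slack 17).
Since catalyst, labor are not tight, their duals are 0.
The binding rows give the dual system: 4·y_cooling + 3·y_feedstock = 35 and 5·y_cooling + 2·y_feedstock = 35.
This yields shadow prices y_cooling = 5, y_feedstock = 5.
Δz = y_cooling·Δb = 5 × (4) = 20, so new z* = 2135 + 20 = 2155.

2155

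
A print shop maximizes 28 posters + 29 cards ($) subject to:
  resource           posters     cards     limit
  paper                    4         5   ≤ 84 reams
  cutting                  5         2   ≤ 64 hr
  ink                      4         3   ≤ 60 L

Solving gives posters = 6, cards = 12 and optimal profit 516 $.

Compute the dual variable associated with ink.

3

Check each constraint at x*: paper 84/84 (tight); cutting 54/64 (slack 10); ink 60/60 (tight).
By complementary slackness, y = 0 for the non-binding constraint.
Dual feasibility on the basic columns requires 4·y_paper + 4·y_ink = 28, 5·y_paper + 3·y_ink = 29.
→ y_paper = 4 and y_ink = 3.
Shadow price of ink = 3.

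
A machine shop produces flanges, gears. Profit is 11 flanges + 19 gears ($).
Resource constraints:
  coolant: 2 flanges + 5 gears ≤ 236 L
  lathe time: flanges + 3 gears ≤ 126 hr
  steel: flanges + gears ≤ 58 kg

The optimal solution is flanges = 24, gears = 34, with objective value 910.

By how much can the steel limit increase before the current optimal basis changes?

36

Binding constraints: lathe time, steel. The basis is B = [[1,3],[1,1]] with det -2.
Per unit increase in steel, x* moves by d = (1.5, -0.5).
The basis stays optimal until coolant becomes binding; allowable increase = 36 kg.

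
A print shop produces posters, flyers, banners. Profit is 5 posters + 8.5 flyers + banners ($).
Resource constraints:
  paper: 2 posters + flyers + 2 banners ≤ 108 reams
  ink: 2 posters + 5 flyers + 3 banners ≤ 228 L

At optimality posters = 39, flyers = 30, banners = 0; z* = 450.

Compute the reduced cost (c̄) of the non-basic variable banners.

-5.5

Both paper and ink are binding at x*.
Dual feasibility on the basic columns requires 2·y_paper + 2·y_ink = 5, 1·y_paper + 5·y_ink = 8.5.
Solving: y_paper = 1, y_ink = 1.5.
Reduced cost of banners: c₃ − yᵀa₃ = 1 − (1·2 + 1.5·3) = 1 − 6.5 = -5.5.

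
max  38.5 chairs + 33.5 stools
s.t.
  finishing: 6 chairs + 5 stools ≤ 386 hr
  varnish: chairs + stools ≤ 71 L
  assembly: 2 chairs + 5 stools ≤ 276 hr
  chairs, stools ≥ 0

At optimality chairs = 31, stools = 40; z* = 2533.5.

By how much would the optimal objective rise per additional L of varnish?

Binding: finishing and varnish. Non-binding: assembly (14 unused).
Since assembly is not tight, its dual is 0.
From A_Bᵀ y = c: 6·y_finishing + 1·y_varnish = 38.5; 5·y_finishing + 1·y_varnish = 33.5.
This yields shadow prices y_finishing = 5, y_varnish = 8.5.
Shadow price of varnish = 8.5.

8.5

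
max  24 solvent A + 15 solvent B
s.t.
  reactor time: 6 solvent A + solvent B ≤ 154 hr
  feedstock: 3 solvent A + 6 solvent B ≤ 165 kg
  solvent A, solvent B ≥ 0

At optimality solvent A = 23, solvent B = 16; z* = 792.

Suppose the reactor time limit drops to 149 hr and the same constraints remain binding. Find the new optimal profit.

Check each constraint at x*: reactor time 154/154 (tight); feedstock 165/165 (tight).
The binding rows give the dual system: 6·y_reactor time + 3·y_feedstock = 24 and 1·y_reactor time + 6·y_feedstock = 15.
→ y_reactor time = 3 and y_feedstock = 2.
Δz = y_reactor time·Δb = 3 × (-5) = -15, so new z* = 792 − 15 = 777.

777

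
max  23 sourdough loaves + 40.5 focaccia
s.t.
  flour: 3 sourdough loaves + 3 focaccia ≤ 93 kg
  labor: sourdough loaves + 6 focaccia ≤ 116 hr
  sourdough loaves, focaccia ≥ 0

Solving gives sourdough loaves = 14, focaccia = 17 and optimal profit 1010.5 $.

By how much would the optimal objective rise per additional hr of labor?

At the optimum: flour uses 93 of 93 (binding); labor uses 116 of 116 (binding).
From A_Bᵀ y = c: 3·y_flour + 1·y_labor = 23; 3·y_flour + 6·y_labor = 40.5.
Solving: y_flour = 6.5, y_labor = 3.5.
Shadow price of labor = 3.5.

3.5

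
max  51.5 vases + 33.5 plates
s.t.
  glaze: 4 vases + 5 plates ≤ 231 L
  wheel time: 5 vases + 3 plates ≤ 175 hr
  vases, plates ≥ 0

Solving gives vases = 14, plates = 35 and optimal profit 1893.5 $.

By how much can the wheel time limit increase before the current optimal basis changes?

113.75

Binding constraints: glaze, wheel time. The basis is B = [[4,5],[5,3]] with det -13.
Per unit increase in wheel time, x* moves by d = (0.3846, -0.3077).
The basis stays optimal until plates reaches 0; allowable increase = 113.75 hr.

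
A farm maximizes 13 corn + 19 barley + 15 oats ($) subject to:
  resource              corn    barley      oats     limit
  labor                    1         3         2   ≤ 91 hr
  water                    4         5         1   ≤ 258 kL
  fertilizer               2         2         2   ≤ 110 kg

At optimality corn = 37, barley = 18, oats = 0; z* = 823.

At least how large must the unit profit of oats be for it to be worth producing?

16

At the optimum: labor uses 91 of 91 (binding); water uses 238 of 258 (slack = 20); fertilizer uses 110 of 110 (binding).
By complementary slackness, y = 0 for the non-binding constraint.
Dual feasibility on the basic columns requires 1·y_labor + 2·y_fertilizer = 13, 3·y_labor + 2·y_fertilizer = 19.
This yields shadow prices y_labor = 3, y_fertilizer = 5.
oats enters the basis when its profit ≥ yᵀa₃ = 3·2 + 5·2 = 16.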